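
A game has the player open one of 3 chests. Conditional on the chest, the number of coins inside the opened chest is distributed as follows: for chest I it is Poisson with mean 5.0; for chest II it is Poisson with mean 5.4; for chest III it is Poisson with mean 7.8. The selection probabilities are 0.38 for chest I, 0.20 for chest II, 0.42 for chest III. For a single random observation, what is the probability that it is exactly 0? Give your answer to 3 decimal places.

Conditional on each chest, P(X = 0): I: 0.00673795; II: 0.00451658; III: 0.000409735.
By total probability, P(X = 0) = 0.38·0.00673795 + 0.2·0.00451658 + 0.42·0.000409735 = 0.00363582.

0.004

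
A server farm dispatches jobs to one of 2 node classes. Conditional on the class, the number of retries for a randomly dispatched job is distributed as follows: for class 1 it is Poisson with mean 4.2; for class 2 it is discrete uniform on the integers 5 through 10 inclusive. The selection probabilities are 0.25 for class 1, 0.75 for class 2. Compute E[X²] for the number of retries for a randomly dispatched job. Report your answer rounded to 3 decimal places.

49.835

For each component E[X²] = Var + (mean)², giving 1: 21.84; 2: 59.1667.
Overall E[X²] = 0.25·21.84 + 0.75·59.1667 = 49.835.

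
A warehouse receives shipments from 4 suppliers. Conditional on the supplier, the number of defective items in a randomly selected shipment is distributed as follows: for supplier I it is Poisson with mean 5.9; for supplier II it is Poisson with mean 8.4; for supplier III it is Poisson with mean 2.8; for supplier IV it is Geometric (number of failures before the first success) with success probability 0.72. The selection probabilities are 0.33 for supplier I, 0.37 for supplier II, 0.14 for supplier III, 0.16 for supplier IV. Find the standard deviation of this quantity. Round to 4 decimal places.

3.7280

Per component, I: μ=5.9, E[X²]=40.71; II: μ=8.4, E[X²]=78.96; III: μ=2.8, E[X²]=10.64; IV: μ=0.388889, E[X²]=0.691358.
E[X] = 0.33·5.9 + 0.37·8.4 + 0.14·2.8 + 0.16·0.388889 = 5.50922.
E[X²] = 0.33·40.71 + 0.37·78.96 + 0.14·10.64 + 0.16·0.691358 = 44.2497.
Var(X) = E[X²] − (E[X])² = 44.2497 − 30.3515 = 13.8982.
SD(X) = √13.8982 = 3.72803.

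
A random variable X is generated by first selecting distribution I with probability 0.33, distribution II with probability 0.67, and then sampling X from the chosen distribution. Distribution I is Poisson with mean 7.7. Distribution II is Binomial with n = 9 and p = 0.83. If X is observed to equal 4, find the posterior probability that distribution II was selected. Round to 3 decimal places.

Likelihoods P(X=4 | ·): I: 0.0663261; II: 0.00849039.
Posterior ∝ prior × likelihood. Numerator for II: 0.67·0.00849039 = 0.00568856.
Normalizing constant: 0.33·0.0663261 + 0.67·0.00849039 = 0.0275762.
P(II | observation) = 0.00568856 / 0.0275762 = 0.206285.

0.206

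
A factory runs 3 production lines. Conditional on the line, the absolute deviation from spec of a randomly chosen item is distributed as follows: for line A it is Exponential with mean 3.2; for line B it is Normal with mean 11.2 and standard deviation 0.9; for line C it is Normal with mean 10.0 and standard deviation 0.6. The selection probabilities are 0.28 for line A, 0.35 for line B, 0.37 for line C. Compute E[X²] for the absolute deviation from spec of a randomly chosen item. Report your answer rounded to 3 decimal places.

87.055

For each component E[X²] = Var + (mean)², giving A: 20.48; B: 126.25; C: 100.36.
Overall E[X²] = 0.28·20.48 + 0.35·126.25 + 0.37·100.36 = 87.0551.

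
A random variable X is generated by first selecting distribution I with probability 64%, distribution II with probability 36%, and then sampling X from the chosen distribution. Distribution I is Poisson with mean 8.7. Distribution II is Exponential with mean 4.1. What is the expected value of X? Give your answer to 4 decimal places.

7.0440

Component means — I: 8.7; II: 4.1.
E[X] = 0.64·8.7 + 0.36·4.1 = 7.044.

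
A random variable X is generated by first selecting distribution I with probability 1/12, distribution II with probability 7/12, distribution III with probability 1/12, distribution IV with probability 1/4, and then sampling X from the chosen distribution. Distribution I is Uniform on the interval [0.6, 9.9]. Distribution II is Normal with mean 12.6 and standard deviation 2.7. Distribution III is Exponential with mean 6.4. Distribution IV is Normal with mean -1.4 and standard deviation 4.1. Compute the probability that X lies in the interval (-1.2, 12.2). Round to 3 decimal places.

Conditional on each component, P(-1.2 < X < 12.2): I: 1; II: 0.441113; III: 0.851363; IV: 0.480092.
By total probability, P(-1.2 < X < 12.2) = 0.0833333·1 + 0.583333·0.441113 + 0.0833333·0.851363 + 0.25·0.480092 = 0.531619.

0.532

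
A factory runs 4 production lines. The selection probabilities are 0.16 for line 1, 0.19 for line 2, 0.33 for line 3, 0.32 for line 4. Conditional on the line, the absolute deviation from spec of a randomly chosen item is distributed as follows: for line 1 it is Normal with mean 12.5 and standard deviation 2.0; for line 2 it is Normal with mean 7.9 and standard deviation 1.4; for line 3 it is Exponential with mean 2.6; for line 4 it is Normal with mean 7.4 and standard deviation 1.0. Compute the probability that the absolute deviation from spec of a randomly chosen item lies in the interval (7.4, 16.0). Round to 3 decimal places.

Conditional on each line, P(7.4 < X < 16.0): 1: 0.954555; 2: 0.639508; 3: 0.0559419; 4: 0.5.
By total probability, P(7.4 < X < 16.0) = 0.16·0.954555 + 0.19·0.639508 + 0.33·0.0559419 + 0.32·0.5 = 0.452696.

0.453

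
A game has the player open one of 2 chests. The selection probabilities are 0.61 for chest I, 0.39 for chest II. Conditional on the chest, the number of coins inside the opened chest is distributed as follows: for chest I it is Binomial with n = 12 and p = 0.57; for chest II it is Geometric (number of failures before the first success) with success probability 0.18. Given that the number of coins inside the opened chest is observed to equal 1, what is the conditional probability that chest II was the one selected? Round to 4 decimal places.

Likelihoods P(X=1 | ·): I: 0.000635637; II: 0.1476.
Posterior ∝ prior × likelihood. Numerator for II: 0.39·0.1476 = 0.057564.
Normalizing constant: 0.61·0.000635637 + 0.39·0.1476 = 0.0579517.
P(II | observation) = 0.057564 / 0.0579517 = 0.993309.

0.9933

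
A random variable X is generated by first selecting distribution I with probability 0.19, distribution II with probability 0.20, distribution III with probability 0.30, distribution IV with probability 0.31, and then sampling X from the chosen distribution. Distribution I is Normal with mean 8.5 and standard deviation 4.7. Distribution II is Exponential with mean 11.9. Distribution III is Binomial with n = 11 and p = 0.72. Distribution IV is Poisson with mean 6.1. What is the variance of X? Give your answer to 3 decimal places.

39.217

Per component, I: μ=8.5, E[X²]=94.34; II: μ=11.9, E[X²]=283.22; III: μ=7.92, E[X²]=64.944; IV: μ=6.1, E[X²]=43.31.
E[X] = 0.19·8.5 + 0.2·11.9 + 0.3·7.92 + 0.31·6.1 = 8.262.
E[X²] = 0.19·94.34 + 0.2·283.22 + 0.3·64.944 + 0.31·43.31 = 107.478.
Var(X) = E[X²] − (E[X])² = 107.478 − 68.2606 = 39.2173.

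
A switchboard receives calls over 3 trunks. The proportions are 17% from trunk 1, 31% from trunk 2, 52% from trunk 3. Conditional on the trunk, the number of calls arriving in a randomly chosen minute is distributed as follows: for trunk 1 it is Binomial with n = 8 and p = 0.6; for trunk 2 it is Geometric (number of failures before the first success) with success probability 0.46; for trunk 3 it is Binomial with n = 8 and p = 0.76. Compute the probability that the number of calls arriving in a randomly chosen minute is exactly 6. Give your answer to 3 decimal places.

Conditional on each trunk, P(X = 6): 1: 0.209019; 2: 0.0114057; 3: 0.310786.
By total probability, P(X = 6) = 0.17·0.209019 + 0.31·0.0114057 + 0.52·0.310786 = 0.200678.

0.201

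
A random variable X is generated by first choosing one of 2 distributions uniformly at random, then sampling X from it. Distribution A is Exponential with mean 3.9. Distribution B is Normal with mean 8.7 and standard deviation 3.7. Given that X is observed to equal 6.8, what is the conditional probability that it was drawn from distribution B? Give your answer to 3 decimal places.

Likelihoods f(6.8 | ·): A: 0.044844; B: 0.0945034.
Posterior ∝ prior × likelihood. Numerator for B: 0.5·0.0945034 = 0.0472517.
Normalizing constant: 0.5·0.044844 + 0.5·0.0945034 = 0.0696737.
P(B | observation) = 0.0472517 / 0.0696737 = 0.678186.

0.678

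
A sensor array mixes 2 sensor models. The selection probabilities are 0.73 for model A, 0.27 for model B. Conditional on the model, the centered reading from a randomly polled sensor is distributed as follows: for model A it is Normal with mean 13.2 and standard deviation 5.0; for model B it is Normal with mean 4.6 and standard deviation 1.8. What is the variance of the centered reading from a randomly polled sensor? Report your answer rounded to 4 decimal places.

Per component, A: μ=13.2, E[X²]=199.24; B: μ=4.6, E[X²]=24.4.
E[X] = 0.73·13.2 + 0.27·4.6 = 10.878.
E[X²] = 0.73·199.24 + 0.27·24.4 = 152.033.
Var(X) = E[X²] − (E[X])² = 152.033 − 118.331 = 33.7023.

33.7023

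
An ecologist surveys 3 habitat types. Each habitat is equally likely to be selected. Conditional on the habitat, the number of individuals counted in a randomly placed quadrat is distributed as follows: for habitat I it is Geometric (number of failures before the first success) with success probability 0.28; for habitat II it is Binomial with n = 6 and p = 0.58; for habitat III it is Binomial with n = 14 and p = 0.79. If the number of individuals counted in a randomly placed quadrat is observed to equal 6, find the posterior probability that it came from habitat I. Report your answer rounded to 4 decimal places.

0.4886

Likelihoods P(X=6 | ·): I: 0.0390079; II: 0.0380687; III: 0.00276104.
Posterior ∝ prior × likelihood. Numerator for I: 0.333333·0.0390079 = 0.0130026.
Normalizing constant: 0.333333·0.0390079 + 0.333333·0.0380687 + 0.333333·0.00276104 = 0.0266126.
P(I | observation) = 0.0130026 / 0.0266126 = 0.488591.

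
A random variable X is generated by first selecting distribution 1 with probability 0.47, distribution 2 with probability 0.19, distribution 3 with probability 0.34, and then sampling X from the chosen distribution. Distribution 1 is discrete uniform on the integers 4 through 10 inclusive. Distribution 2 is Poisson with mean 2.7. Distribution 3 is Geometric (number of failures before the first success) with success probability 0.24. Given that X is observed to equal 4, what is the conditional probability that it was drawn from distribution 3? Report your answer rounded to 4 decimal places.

Likelihoods P(X=4 | ·): 1: 0.142857; 2: 0.148816; 3: 0.0800692.
Posterior ∝ prior × likelihood. Numerator for 3: 0.34·0.0800692 = 0.0272235.
Normalizing constant: 0.47·0.142857 + 0.19·0.148816 + 0.34·0.0800692 = 0.122641.
P(3 | observation) = 0.0272235 / 0.122641 = 0.221977.

0.2220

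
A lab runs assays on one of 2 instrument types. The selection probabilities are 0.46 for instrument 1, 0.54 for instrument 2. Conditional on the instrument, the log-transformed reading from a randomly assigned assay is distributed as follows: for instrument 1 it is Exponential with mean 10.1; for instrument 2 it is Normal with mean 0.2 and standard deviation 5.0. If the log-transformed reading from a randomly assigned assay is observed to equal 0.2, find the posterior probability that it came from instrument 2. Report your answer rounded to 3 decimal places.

0.491

Likelihoods f(0.2 | ·): 1: 0.0970686; 2: 0.0797885.
Posterior ∝ prior × likelihood. Numerator for 2: 0.54·0.0797885 = 0.0430858.
Normalizing constant: 0.46·0.0970686 + 0.54·0.0797885 = 0.0877373.
P(2 | observation) = 0.0430858 / 0.0877373 = 0.491077.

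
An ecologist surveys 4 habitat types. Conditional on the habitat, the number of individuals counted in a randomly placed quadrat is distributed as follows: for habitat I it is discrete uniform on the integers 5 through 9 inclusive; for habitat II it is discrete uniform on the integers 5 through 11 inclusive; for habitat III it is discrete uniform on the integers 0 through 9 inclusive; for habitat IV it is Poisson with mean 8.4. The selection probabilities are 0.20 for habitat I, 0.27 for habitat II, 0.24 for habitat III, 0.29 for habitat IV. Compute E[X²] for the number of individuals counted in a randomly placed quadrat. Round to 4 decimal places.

For each component E[X²] = Var + (mean)², giving I: 51; II: 68; III: 28.5; IV: 78.96.
Overall E[X²] = 0.2·51 + 0.27·68 + 0.24·28.5 + 0.29·78.96 = 58.2984.

58.2984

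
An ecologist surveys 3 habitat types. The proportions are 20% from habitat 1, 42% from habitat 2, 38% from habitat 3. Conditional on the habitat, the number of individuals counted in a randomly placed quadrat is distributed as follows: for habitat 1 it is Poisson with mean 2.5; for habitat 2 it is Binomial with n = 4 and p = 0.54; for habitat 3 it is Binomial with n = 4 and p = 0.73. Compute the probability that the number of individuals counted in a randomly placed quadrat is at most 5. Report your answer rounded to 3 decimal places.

Conditional on each habitat, P(X ≤ 5): 1: 0.957979; 2: 1; 3: 1.
By total probability, P(X ≤ 5) = 0.2·0.957979 + 0.42·1 + 0.38·1 = 0.991596.

0.992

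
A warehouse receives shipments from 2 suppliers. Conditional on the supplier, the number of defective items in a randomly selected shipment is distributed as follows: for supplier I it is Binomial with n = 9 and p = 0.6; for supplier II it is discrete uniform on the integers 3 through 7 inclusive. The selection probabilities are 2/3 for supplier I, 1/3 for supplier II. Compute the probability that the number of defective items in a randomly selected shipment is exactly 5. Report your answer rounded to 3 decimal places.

0.234

Conditional on each supplier, P(X = 5): I: 0.250823; II: 0.2.
By total probability, P(X = 5) = 0.666667·0.250823 + 0.333333·0.2 = 0.233882.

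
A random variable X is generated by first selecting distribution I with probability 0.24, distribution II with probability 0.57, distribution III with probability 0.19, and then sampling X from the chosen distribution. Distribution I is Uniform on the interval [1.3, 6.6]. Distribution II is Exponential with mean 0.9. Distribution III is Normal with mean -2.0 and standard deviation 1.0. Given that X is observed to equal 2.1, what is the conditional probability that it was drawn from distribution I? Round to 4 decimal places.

Likelihoods f(2.1 | ·): I: 0.188679; II: 0.107747; III: 8.92617e-05.
Posterior ∝ prior × likelihood. Numerator for I: 0.24·0.188679 = 0.045283.
Normalizing constant: 0.24·0.188679 + 0.57·0.107747 + 0.19·8.92617e-05 = 0.106716.
P(I | observation) = 0.045283 / 0.106716 = 0.424334.

0.4243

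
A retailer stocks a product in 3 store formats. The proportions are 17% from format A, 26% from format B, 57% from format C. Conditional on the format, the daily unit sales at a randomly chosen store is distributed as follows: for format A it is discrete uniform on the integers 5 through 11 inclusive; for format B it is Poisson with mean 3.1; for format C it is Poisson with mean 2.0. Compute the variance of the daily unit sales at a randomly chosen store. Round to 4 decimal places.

Per component, A: μ=8, E[X²]=68; B: μ=3.1, E[X²]=12.71; C: μ=2, E[X²]=6.
E[X] = 0.17·8 + 0.26·3.1 + 0.57·2 = 3.306.
E[X²] = 0.17·68 + 0.26·12.71 + 0.57·6 = 18.2846.
Var(X) = E[X²] − (E[X])² = 18.2846 − 10.9296 = 7.35496.

7.3550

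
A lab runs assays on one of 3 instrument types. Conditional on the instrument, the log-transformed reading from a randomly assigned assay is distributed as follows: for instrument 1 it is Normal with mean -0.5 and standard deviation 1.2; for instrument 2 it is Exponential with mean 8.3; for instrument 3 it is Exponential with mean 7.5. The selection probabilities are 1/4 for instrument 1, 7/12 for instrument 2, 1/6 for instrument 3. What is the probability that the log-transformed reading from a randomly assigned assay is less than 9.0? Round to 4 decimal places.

0.7526

Conditional on each instrument, P(X < 9.0): 1: 1; 2: 0.661874; 3: 0.698806.
By total probability, P(X < 9.0) = 0.25·1 + 0.583333·0.661874 + 0.166667·0.698806 = 0.752561.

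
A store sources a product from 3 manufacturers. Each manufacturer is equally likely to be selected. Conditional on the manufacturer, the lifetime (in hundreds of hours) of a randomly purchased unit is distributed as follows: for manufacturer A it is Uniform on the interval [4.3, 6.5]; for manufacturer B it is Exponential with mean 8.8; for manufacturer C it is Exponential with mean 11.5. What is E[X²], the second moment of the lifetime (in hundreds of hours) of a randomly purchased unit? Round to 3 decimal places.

For each component E[X²] = Var + (mean)², giving A: 29.5633; B: 154.88; C: 264.5.
Overall E[X²] = 0.333333·29.5633 + 0.333333·154.88 + 0.333333·264.5 = 149.648.

149.648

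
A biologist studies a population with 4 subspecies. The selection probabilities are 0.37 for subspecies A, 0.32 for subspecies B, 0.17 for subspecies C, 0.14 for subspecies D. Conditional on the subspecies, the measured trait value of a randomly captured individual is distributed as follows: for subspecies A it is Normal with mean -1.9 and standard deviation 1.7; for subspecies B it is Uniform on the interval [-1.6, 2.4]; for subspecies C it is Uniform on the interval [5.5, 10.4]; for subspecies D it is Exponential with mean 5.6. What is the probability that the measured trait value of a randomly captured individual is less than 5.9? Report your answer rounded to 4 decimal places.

0.7951

Conditional on each subspecies, P(X < 5.9): A: 0.999998; B: 1; C: 0.0816327; D: 0.65131.
By total probability, P(X < 5.9) = 0.37·0.999998 + 0.32·1 + 0.17·0.0816327 + 0.14·0.65131 = 0.79506.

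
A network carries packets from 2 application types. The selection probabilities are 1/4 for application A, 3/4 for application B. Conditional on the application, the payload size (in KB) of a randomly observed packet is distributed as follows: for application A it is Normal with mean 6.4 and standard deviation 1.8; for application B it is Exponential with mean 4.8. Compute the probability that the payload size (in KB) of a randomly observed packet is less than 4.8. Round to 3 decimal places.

0.521

Conditional on each application, P(X < 4.8): A: 0.187031; B: 0.632121.
By total probability, P(X < 4.8) = 0.25·0.187031 + 0.75·0.632121 = 0.520848.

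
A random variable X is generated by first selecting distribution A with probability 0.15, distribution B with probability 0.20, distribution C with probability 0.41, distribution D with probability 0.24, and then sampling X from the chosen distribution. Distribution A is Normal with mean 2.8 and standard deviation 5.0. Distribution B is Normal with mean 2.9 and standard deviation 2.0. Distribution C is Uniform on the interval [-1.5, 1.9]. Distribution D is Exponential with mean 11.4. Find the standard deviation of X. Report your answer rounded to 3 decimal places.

7.458

Per component, A: μ=2.8, E[X²]=32.84; B: μ=2.9, E[X²]=12.41; C: μ=0.2, E[X²]=1.00333; D: μ=11.4, E[X²]=259.92.
E[X] = 0.15·2.8 + 0.2·2.9 + 0.41·0.2 + 0.24·11.4 = 3.818.
E[X²] = 0.15·32.84 + 0.2·12.41 + 0.41·1.00333 + 0.24·259.92 = 70.2002.
Var(X) = E[X²] − (E[X])² = 70.2002 − 14.5771 = 55.623.
SD(X) = √55.623 = 7.45809.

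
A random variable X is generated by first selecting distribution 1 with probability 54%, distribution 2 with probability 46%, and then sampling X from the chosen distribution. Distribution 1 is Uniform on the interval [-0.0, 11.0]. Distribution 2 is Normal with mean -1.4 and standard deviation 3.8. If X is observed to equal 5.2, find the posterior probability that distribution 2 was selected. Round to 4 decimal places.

Likelihoods f(5.2 | ·): 1: 0.0909091; 2: 0.0232314.
Posterior ∝ prior × likelihood. Numerator for 2: 0.46·0.0232314 = 0.0106865.
Normalizing constant: 0.54·0.0909091 + 0.46·0.0232314 = 0.0597774.
P(2 | observation) = 0.0106865 / 0.0597774 = 0.178771.

0.1788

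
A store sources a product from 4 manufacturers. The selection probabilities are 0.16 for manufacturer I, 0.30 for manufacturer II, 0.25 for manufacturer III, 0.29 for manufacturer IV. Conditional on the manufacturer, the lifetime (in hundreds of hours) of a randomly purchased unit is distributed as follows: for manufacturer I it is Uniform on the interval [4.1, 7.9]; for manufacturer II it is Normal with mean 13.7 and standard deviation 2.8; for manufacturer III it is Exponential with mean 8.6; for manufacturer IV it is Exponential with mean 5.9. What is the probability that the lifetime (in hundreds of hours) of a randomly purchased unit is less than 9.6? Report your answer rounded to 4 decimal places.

0.5826

Conditional on each manufacturer, P(X < 9.6): I: 1; II: 0.0715579; III: 0.672504; IV: 0.803505.
By total probability, P(X < 9.6) = 0.16·1 + 0.3·0.0715579 + 0.25·0.672504 + 0.29·0.803505 = 0.58261.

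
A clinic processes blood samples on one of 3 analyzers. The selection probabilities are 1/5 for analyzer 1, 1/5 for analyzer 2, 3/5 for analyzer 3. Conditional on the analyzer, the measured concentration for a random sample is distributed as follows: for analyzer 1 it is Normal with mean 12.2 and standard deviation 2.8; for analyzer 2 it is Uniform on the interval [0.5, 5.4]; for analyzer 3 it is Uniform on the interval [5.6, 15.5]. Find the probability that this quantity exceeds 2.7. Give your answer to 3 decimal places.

Conditional on each analyzer, P(X > 2.7): 1: 0.999654; 2: 0.55102; 3: 1.
By total probability, P(X > 2.7) = 0.2·0.999654 + 0.2·0.55102 + 0.6·1 = 0.910135.

0.910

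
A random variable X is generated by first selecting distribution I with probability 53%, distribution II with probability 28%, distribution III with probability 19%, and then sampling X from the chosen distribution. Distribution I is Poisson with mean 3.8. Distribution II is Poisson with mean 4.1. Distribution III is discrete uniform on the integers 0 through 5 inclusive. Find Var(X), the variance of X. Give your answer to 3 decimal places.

Per component, I: μ=3.8, E[X²]=18.24; II: μ=4.1, E[X²]=20.91; III: μ=2.5, E[X²]=9.16667.
E[X] = 0.53·3.8 + 0.28·4.1 + 0.19·2.5 = 3.637.
E[X²] = 0.53·18.24 + 0.28·20.91 + 0.19·9.16667 = 17.2637.
Var(X) = E[X²] − (E[X])² = 17.2637 − 13.2278 = 4.0359.

4.036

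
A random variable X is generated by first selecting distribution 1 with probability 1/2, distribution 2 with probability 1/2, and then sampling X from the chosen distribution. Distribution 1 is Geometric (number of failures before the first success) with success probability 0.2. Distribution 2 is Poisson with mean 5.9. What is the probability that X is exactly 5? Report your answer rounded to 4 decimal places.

0.1144

Conditional on each component, P(X = 5): 1: 0.065536; 2: 0.163208.
By total probability, P(X = 5) = 0.5·0.065536 + 0.5·0.163208 = 0.114372.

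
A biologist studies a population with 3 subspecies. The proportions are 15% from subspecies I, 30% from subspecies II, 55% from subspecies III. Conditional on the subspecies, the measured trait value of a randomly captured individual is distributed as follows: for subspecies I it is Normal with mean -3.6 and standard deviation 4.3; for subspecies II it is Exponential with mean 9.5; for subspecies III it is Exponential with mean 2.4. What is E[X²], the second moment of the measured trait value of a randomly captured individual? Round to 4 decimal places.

For each component E[X²] = Var + (mean)², giving I: 31.45; II: 180.5; III: 11.52.
Overall E[X²] = 0.15·31.45 + 0.3·180.5 + 0.55·11.52 = 65.2035.

65.2035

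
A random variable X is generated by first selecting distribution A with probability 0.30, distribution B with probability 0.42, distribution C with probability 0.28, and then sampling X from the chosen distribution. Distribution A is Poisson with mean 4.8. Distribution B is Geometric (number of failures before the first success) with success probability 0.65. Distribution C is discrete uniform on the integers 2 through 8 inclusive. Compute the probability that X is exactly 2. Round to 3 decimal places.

Conditional on each component, P(X = 2): A: 0.0948067; B: 0.079625; C: 0.142857.
By total probability, P(X = 2) = 0.3·0.0948067 + 0.42·0.079625 + 0.28·0.142857 = 0.101885.

0.102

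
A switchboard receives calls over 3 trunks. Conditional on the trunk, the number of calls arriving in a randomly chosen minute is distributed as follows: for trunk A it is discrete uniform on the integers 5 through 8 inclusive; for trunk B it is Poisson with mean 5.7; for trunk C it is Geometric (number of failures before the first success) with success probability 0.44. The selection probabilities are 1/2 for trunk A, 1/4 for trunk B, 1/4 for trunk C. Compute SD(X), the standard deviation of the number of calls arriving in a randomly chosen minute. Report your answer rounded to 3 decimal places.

2.737

Per component, A: μ=6.5, E[X²]=43.5; B: μ=5.7, E[X²]=38.19; C: μ=1.27273, E[X²]=4.5124.
E[X] = 0.5·6.5 + 0.25·5.7 + 0.25·1.27273 = 4.99318.
E[X²] = 0.5·43.5 + 0.25·38.19 + 0.25·4.5124 = 32.4256.
Var(X) = E[X²] − (E[X])² = 32.4256 − 24.9319 = 7.49373.
SD(X) = √7.49373 = 2.73747.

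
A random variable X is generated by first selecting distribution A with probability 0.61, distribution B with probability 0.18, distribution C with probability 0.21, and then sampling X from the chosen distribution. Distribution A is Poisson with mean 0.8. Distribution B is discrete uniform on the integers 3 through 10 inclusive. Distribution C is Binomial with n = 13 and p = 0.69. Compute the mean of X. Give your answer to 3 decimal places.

Component means — A: 0.8; B: 6.5; C: 8.97.
E[X] = 0.61·0.8 + 0.18·6.5 + 0.21·8.97 = 3.5417.

3.542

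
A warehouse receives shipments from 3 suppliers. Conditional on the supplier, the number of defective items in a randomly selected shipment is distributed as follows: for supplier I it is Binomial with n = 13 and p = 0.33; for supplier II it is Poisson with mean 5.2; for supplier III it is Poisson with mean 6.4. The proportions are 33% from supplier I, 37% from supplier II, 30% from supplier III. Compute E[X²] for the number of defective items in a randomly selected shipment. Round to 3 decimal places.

For each component E[X²] = Var + (mean)², giving I: 21.2784; II: 32.24; III: 47.36.
Overall E[X²] = 0.33·21.2784 + 0.37·32.24 + 0.3·47.36 = 33.1587.

33.159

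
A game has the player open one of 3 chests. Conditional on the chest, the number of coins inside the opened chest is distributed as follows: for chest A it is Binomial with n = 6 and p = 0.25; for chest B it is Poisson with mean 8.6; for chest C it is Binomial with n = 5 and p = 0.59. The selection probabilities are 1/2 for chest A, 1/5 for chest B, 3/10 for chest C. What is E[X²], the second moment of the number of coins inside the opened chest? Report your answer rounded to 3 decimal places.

21.173

For each component E[X²] = Var + (mean)², giving A: 3.375; B: 82.56; C: 9.912.
Overall E[X²] = 0.5·3.375 + 0.2·82.56 + 0.3·9.912 = 21.1731.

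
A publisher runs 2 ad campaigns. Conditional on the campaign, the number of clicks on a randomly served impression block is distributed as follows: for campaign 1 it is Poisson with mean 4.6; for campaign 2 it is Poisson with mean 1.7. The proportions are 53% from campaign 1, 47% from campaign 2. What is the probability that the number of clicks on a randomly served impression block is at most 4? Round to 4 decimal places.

Conditional on each campaign, P(X ≤ 4): 1: 0.513234; 2: 0.970385.
By total probability, P(X ≤ 4) = 0.53·0.513234 + 0.47·0.970385 = 0.728095.

0.7281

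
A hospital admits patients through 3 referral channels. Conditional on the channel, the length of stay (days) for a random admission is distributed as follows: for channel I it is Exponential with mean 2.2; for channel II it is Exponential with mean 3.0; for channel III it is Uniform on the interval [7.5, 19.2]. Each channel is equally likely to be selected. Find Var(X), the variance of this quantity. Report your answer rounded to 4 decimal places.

Per component, I: μ=2.2, E[X²]=9.68; II: μ=3, E[X²]=18; III: μ=13.35, E[X²]=189.63.
E[X] = 0.333333·2.2 + 0.333333·3 + 0.333333·13.35 = 6.18333.
E[X²] = 0.333333·9.68 + 0.333333·18 + 0.333333·189.63 = 72.4367.
Var(X) = E[X²] − (E[X])² = 72.4367 − 38.2336 = 34.2031.

34.2031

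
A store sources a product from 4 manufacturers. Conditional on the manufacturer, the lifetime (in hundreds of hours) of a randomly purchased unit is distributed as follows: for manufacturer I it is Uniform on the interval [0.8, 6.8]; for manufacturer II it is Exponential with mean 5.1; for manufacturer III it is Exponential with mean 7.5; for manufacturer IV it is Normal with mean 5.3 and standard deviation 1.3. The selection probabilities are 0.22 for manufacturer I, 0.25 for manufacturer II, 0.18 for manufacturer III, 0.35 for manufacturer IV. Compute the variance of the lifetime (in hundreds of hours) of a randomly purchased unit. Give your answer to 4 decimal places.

Per component, I: μ=3.8, E[X²]=17.44; II: μ=5.1, E[X²]=52.02; III: μ=7.5, E[X²]=112.5; IV: μ=5.3, E[X²]=29.78.
E[X] = 0.22·3.8 + 0.25·5.1 + 0.18·7.5 + 0.35·5.3 = 5.316.
E[X²] = 0.22·17.44 + 0.25·52.02 + 0.18·112.5 + 0.35·29.78 = 47.5148.
Var(X) = E[X²] − (E[X])² = 47.5148 − 28.2599 = 19.2549.

19.2549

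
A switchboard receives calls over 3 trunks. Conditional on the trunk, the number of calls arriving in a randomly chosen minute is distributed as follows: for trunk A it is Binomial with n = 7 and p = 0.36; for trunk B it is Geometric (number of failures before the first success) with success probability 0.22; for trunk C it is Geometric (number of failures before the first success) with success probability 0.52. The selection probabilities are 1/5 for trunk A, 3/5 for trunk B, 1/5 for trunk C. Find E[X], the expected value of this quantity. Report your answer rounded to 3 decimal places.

Component means — A: 2.52; B: 3.54545; C: 0.923077.
E[X] = 0.2·2.52 + 0.6·3.54545 + 0.2·0.923077 = 2.81589.

2.816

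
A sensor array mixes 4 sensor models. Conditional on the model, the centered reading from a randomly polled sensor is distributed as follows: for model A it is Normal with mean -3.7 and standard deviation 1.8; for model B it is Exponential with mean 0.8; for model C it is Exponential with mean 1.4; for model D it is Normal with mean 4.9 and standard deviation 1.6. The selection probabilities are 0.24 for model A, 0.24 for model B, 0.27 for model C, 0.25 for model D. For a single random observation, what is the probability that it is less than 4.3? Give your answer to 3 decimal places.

Conditional on each model, P(X < 4.3): A: 0.999996; B: 0.995369; C: 0.953645; D: 0.35383.
By total probability, P(X < 4.3) = 0.24·0.999996 + 0.24·0.995369 + 0.27·0.953645 + 0.25·0.35383 = 0.824829.

0.825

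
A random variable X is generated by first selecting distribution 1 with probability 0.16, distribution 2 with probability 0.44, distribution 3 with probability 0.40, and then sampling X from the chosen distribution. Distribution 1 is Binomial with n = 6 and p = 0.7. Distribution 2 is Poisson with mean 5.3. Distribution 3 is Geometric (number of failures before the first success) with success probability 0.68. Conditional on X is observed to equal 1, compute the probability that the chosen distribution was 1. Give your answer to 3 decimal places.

Likelihoods P(X=1 | ·): 1: 0.010206; 2: 0.0264554; 3: 0.2176.
Posterior ∝ prior × likelihood. Numerator for 1: 0.16·0.010206 = 0.00163296.
Normalizing constant: 0.16·0.010206 + 0.44·0.0264554 + 0.4·0.2176 = 0.100313.
P(1 | observation) = 0.00163296 / 0.100313 = 0.0162786.

0.016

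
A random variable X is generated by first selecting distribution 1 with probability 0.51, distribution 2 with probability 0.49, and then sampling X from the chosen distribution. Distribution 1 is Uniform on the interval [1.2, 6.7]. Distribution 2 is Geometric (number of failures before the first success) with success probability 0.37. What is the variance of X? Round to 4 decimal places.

4.8026

Per component, 1: μ=3.95, E[X²]=18.1233; 2: μ=1.7027, E[X²]=7.5011.
E[X] = 0.51·3.95 + 0.49·1.7027 = 2.84882.
E[X²] = 0.51·18.1233 + 0.49·7.5011 = 12.9184.
Var(X) = E[X²] − (E[X])² = 12.9184 − 8.1158 = 4.80264.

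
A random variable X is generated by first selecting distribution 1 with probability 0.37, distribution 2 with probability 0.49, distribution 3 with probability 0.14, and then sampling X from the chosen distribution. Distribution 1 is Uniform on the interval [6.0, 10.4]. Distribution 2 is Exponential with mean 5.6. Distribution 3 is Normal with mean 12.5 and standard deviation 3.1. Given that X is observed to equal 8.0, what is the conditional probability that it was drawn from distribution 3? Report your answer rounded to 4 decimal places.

Likelihoods f(8.0 | ·): 1: 0.227273; 2: 0.0427948; 3: 0.0448725.
Posterior ∝ prior × likelihood. Numerator for 3: 0.14·0.0448725 = 0.00628215.
Normalizing constant: 0.37·0.227273 + 0.49·0.0427948 + 0.14·0.0448725 = 0.111343.
P(3 | observation) = 0.00628215 / 0.111343 = 0.0564218.

0.0564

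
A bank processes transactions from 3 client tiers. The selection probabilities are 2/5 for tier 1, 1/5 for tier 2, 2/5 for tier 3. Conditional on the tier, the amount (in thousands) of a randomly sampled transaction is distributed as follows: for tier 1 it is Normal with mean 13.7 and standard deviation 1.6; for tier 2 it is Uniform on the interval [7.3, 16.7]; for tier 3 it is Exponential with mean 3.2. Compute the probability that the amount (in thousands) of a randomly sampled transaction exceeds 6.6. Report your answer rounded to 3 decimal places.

0.651

Conditional on each tier, P(X > 6.6): 1: 0.999995; 2: 1; 3: 0.127136.
By total probability, P(X > 6.6) = 0.4·0.999995 + 0.2·1 + 0.4·0.127136 = 0.650852.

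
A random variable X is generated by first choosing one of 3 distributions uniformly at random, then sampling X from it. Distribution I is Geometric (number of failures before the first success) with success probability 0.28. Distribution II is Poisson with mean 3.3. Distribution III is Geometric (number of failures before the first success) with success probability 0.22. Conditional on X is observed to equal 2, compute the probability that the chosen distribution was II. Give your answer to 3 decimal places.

0.419

Likelihoods P(X=2 | ·): I: 0.145152; II: 0.200829; III: 0.133848.
Posterior ∝ prior × likelihood. Numerator for II: 0.333333·0.200829 = 0.0669429.
Normalizing constant: 0.333333·0.145152 + 0.333333·0.200829 + 0.333333·0.133848 = 0.159943.
P(II | observation) = 0.0669429 / 0.159943 = 0.418543.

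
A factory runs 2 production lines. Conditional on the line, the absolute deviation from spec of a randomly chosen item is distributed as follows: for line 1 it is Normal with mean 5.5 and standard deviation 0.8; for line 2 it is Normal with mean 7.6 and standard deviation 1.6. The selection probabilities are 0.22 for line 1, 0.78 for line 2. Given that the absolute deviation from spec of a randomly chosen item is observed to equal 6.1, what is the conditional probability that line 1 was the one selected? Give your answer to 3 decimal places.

Likelihoods f(6.1 | ·): 1: 0.376422; 2: 0.160671.
Posterior ∝ prior × likelihood. Numerator for 1: 0.22·0.376422 = 0.0828128.
Normalizing constant: 0.22·0.376422 + 0.78·0.160671 = 0.208136.
P(1 | observation) = 0.0828128 / 0.208136 = 0.397878.

0.398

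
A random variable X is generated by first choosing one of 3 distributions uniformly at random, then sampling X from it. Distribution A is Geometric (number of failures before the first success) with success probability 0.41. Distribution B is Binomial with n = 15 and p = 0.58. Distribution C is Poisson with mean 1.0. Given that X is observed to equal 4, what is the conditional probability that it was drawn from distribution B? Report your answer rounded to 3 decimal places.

Likelihoods P(X=4 | ·): A: 0.0496812; B: 0.0110812; C: 0.0153283.
Posterior ∝ prior × likelihood. Numerator for B: 0.333333·0.0110812 = 0.00369373.
Normalizing constant: 0.333333·0.0496812 + 0.333333·0.0110812 + 0.333333·0.0153283 = 0.0253636.
P(B | observation) = 0.00369373 / 0.0253636 = 0.145631.

0.146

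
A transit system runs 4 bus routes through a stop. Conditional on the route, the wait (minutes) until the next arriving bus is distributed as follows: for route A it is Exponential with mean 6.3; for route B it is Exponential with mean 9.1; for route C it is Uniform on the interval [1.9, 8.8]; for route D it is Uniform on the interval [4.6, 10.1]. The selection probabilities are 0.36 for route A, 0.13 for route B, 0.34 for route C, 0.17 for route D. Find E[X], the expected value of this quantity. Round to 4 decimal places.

Component means — A: 6.3; B: 9.1; C: 5.35; D: 7.35.
E[X] = 0.36·6.3 + 0.13·9.1 + 0.34·5.35 + 0.17·7.35 = 6.5195.

6.5195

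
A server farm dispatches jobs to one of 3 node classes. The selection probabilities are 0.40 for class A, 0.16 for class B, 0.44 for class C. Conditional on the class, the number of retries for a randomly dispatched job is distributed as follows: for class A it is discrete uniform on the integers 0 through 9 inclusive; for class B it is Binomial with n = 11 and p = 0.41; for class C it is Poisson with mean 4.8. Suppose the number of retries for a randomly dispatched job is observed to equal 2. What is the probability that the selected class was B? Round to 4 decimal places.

0.1356

Likelihoods P(X=2 | ·): A: 0.1; B: 0.0800937; C: 0.0948067.
Posterior ∝ prior × likelihood. Numerator for B: 0.16·0.0800937 = 0.012815.
Normalizing constant: 0.4·0.1 + 0.16·0.0800937 + 0.44·0.0948067 = 0.0945299.
P(B | observation) = 0.012815 / 0.0945299 = 0.135565.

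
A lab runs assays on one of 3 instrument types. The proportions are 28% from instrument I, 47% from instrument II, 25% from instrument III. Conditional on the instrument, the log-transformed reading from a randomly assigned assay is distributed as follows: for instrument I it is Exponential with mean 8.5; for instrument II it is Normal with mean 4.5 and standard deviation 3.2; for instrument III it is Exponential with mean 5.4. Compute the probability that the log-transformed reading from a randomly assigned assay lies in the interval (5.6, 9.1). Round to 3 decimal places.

0.228

Conditional on each instrument, P(5.6 < X < 9.1): I: 0.174653; II: 0.290229; III: 0.169093.
By total probability, P(5.6 < X < 9.1) = 0.28·0.174653 + 0.47·0.290229 + 0.25·0.169093 = 0.227584.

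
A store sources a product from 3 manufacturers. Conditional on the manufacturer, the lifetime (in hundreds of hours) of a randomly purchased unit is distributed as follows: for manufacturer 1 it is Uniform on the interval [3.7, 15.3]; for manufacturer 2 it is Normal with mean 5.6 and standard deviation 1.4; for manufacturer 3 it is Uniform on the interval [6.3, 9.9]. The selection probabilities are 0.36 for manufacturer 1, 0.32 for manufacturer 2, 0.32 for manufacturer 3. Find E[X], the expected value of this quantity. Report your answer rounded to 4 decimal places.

7.8040

Component means — 1: 9.5; 2: 5.6; 3: 8.1.
E[X] = 0.36·9.5 + 0.32·5.6 + 0.32·8.1 = 7.804.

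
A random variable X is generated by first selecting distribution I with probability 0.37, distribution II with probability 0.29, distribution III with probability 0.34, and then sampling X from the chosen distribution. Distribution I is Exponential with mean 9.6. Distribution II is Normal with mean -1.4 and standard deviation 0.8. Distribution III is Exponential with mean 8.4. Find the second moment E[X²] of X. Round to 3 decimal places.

116.933

For each component E[X²] = Var + (mean)², giving I: 184.32; II: 2.6; III: 141.12.
Overall E[X²] = 0.37·184.32 + 0.29·2.6 + 0.34·141.12 = 116.933.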